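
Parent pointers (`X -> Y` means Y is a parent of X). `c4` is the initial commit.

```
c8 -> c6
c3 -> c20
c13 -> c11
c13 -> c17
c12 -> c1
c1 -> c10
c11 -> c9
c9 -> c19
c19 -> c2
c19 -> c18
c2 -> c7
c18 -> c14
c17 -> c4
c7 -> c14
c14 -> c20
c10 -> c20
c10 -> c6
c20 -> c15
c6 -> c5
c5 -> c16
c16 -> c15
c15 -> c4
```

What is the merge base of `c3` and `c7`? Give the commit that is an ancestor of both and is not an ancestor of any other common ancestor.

Ancestors of c3: {c15, c20, c3, c4}.
Ancestors of c7: {c14, c15, c20, c4, c7}.
Common ancestors: {c15, c20, c4}.
Among these, c20 is not an ancestor of any other common ancestor — it is the merge base.

c20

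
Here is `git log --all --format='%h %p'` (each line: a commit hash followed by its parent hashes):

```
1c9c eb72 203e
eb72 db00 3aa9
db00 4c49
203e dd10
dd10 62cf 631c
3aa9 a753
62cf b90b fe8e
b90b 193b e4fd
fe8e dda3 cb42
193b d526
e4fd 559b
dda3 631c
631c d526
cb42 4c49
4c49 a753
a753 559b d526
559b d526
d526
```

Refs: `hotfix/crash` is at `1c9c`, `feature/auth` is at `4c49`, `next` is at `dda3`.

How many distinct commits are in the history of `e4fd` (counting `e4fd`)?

3

Walking parent pointers from e4fd: reachable set = {559b, d526, e4fd}.
That is 3 commits.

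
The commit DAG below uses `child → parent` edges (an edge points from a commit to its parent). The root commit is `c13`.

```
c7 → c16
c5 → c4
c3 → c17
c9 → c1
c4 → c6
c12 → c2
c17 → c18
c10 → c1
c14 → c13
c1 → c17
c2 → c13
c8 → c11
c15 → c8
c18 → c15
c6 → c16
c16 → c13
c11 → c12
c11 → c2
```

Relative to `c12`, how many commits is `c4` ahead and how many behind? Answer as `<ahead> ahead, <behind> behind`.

3 ahead, 2 behind

Reachable from c4: {c13, c16, c4, c6}.
Reachable from c12: {c12, c13, c2}.
Only in c4's history (ahead): {c16, c4, c6} — 3.
Only in c12's history (behind): {c12, c2} — 2.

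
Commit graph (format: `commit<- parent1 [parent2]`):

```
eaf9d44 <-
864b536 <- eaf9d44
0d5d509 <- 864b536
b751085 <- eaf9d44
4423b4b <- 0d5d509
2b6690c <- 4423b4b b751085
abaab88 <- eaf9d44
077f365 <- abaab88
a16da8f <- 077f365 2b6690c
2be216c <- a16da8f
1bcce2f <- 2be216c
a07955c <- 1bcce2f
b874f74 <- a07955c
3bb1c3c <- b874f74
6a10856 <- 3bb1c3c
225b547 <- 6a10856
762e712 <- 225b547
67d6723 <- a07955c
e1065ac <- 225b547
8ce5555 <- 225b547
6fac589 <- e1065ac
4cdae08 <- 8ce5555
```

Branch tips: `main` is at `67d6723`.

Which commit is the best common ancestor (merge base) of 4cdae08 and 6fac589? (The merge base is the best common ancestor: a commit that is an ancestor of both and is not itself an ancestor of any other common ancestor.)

Ancestors of 4cdae08: {077f365, 0d5d509, 1bcce2f, 225b547, 2b6690c, 2be216c, 3bb1c3c, 4423b4b, 4cdae08, 6a10856, 864b536, 8ce5555, a07955c, a16da8f, abaab88, b751085, b874f74, eaf9d44}.
Ancestors of 6fac589: {077f365, 0d5d509, 1bcce2f, 225b547, 2b6690c, 2be216c, 3bb1c3c, 4423b4b, 6a10856, 6fac589, 864b536, a07955c, a16da8f, abaab88, b751085, b874f74, e1065ac, eaf9d44}.
Common ancestors: {077f365, 0d5d509, 1bcce2f, 225b547, 2b6690c, 2be216c, 3bb1c3c, 4423b4b, 6a10856, 864b536, a07955c, a16da8f, abaab88, b751085, b874f74, eaf9d44}.
Among these, 225b547 is not an ancestor of any other common ancestor — it is the merge base.

225b547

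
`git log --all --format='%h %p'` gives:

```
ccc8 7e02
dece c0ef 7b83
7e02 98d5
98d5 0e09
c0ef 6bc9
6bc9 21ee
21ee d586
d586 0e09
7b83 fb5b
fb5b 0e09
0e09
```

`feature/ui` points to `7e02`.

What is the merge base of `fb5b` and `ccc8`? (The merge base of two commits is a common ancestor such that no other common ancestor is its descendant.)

0e09

Ancestors of fb5b: {0e09, fb5b}.
Ancestors of ccc8: {0e09, 7e02, 98d5, ccc8}.
Common ancestors: {0e09}.
The only common ancestor is 0e09, so it is the merge base.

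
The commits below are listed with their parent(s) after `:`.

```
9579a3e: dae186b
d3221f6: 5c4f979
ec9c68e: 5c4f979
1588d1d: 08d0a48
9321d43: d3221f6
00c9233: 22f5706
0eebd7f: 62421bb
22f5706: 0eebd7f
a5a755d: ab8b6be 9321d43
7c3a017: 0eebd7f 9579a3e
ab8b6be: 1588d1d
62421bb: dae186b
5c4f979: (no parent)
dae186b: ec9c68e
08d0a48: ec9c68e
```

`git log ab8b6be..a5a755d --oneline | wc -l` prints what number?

Reachable from a5a755d: {08d0a48, 1588d1d, 5c4f979, 9321d43, a5a755d, ab8b6be, d3221f6, ec9c68e}.
Reachable from ab8b6be: {08d0a48, 1588d1d, 5c4f979, ab8b6be, ec9c68e}.
In a5a755d's history but not ab8b6be's: {9321d43, a5a755d, d3221f6} — 3 commits.

3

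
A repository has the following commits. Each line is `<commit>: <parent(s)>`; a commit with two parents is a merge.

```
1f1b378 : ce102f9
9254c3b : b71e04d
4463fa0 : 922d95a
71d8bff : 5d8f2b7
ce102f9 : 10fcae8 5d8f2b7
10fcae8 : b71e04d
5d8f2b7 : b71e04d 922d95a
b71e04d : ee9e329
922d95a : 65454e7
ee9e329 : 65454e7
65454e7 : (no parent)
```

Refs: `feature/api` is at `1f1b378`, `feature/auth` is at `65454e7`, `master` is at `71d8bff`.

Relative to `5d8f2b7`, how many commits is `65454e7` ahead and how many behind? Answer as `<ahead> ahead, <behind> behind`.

Reachable from 65454e7: {65454e7}.
Reachable from 5d8f2b7: {5d8f2b7, 65454e7, 922d95a, b71e04d, ee9e329}.
Only in 65454e7's history (ahead): {} — 0.
Only in 5d8f2b7's history (behind): {5d8f2b7, 922d95a, b71e04d, ee9e329} — 4.

0 ahead, 4 behind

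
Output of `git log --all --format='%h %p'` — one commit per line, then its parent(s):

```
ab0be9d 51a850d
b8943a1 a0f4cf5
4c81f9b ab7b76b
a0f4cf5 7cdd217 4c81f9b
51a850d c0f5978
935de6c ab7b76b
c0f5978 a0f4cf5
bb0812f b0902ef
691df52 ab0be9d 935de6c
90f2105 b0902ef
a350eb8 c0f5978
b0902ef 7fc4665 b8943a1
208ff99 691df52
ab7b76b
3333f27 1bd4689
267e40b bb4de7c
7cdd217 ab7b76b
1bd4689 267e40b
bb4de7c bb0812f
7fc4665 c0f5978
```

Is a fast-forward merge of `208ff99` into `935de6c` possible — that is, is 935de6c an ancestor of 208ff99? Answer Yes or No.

Yes

A fast-forward from 935de6c to 208ff99 is possible iff 935de6c is an ancestor of 208ff99.
Ancestors of 208ff99: {208ff99, 4c81f9b, 51a850d, 691df52, 7cdd217, 935de6c, a0f4cf5, ab0be9d, ab7b76b, c0f5978}.
935de6c is among them, so fast-forward is possible.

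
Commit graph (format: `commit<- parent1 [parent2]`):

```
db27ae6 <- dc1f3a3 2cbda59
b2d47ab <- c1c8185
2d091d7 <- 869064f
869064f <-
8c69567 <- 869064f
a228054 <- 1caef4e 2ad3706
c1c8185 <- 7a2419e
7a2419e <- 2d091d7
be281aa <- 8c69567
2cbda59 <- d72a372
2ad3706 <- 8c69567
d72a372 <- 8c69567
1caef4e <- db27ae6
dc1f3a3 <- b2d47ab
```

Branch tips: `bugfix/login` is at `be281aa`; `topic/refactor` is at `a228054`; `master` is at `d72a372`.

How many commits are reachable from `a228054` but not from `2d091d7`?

Reachable from a228054: {1caef4e, 2ad3706, 2cbda59, 2d091d7, 7a2419e, 869064f, 8c69567, a228054, b2d47ab, c1c8185, d72a372, db27ae6, dc1f3a3}.
Reachable from 2d091d7: {2d091d7, 869064f}.
In a228054's history but not 2d091d7's: {1caef4e, 2ad3706, 2cbda59, 7a2419e, 8c69567, a228054, b2d47ab, c1c8185, d72a372, db27ae6, dc1f3a3} — 11 commits.

11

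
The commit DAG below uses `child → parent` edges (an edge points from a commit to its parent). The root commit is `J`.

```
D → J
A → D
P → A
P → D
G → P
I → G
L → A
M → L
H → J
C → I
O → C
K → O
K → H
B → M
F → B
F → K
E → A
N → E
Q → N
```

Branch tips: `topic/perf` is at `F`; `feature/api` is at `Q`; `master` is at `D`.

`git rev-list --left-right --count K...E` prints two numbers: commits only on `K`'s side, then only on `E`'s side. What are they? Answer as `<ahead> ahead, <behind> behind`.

7 ahead, 1 behind

Reachable from K: {A, C, D, G, H, I, J, K, O, P}.
Reachable from E: {A, D, E, J}.
Only in K's history (ahead): {C, G, H, I, K, O, P} — 7.
Only in E's history (behind): {E} — 1.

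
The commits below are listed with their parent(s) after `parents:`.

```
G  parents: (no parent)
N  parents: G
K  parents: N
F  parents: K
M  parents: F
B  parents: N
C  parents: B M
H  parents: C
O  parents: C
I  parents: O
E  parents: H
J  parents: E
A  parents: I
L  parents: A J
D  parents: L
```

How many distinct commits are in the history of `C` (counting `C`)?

7

Walking parent pointers from C: reachable set = {B, C, F, G, K, M, N}.
That is 7 commits.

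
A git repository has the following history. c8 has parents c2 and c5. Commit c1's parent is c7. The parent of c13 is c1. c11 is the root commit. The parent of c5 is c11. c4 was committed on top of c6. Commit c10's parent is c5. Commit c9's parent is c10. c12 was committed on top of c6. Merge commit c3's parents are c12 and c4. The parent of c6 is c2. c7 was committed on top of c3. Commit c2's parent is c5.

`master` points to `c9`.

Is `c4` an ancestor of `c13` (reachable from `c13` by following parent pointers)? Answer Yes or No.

Yes

Ancestors of c13 (commits reachable by following parents): {c1, c11, c12, c13, c2, c3, c4, c5, c6, c7}.
c4 is in that set, so it is an ancestor of c13.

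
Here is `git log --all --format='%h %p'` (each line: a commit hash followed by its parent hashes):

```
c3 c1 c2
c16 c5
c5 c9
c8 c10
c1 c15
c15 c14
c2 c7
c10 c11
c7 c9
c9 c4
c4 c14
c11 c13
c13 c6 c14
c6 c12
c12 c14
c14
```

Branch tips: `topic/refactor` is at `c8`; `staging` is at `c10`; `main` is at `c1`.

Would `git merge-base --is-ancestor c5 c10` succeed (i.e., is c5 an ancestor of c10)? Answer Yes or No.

Ancestors of c10: {c10, c11, c12, c13, c14, c6}.
c5 is not in that set, so it is not an ancestor of c10.

No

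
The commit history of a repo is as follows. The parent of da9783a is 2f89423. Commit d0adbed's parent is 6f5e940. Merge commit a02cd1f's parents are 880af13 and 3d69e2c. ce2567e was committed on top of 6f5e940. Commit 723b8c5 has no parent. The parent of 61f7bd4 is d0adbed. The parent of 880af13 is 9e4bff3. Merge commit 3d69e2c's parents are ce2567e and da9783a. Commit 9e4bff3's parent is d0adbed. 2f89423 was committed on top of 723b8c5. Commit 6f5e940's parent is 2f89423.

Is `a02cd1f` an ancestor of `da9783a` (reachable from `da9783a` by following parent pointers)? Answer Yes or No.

No

Ancestors of da9783a: {2f89423, 723b8c5, da9783a}.
a02cd1f is not in that set, so it is not an ancestor of da9783a.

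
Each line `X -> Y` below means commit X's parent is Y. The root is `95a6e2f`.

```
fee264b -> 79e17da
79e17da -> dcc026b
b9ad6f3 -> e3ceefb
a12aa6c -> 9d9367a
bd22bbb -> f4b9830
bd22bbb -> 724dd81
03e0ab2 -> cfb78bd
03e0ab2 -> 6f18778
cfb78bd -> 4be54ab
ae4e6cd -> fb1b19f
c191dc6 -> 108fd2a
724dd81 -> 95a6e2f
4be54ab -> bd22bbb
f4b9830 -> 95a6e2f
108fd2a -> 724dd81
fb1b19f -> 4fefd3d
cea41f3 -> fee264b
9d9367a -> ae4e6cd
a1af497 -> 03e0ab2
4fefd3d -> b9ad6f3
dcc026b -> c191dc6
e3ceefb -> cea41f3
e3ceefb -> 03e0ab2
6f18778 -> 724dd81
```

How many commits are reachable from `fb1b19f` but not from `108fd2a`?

Reachable from fb1b19f: {03e0ab2, 108fd2a, 4be54ab, 4fefd3d, 6f18778, 724dd81, 79e17da, 95a6e2f, b9ad6f3, bd22bbb, c191dc6, cea41f3, cfb78bd, dcc026b, e3ceefb, f4b9830, fb1b19f, fee264b}.
Reachable from 108fd2a: {108fd2a, 724dd81, 95a6e2f}.
In fb1b19f's history but not 108fd2a's: {03e0ab2, 4be54ab, 4fefd3d, 6f18778, 79e17da, b9ad6f3, bd22bbb, c191dc6, cea41f3, cfb78bd, dcc026b, e3ceefb, f4b9830, fb1b19f, fee264b} — 15 commits.

15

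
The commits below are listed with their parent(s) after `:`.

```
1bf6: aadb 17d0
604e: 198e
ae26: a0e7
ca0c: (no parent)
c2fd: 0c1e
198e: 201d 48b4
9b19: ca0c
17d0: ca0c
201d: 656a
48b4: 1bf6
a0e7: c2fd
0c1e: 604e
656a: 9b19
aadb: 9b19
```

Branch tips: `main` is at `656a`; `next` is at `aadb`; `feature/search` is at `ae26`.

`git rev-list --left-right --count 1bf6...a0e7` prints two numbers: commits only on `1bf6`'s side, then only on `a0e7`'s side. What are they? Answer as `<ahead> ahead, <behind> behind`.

0 ahead, 8 behind

Reachable from 1bf6: {17d0, 1bf6, 9b19, aadb, ca0c}.
Reachable from a0e7: {0c1e, 17d0, 198e, 1bf6, 201d, 48b4, 604e, 656a, 9b19, a0e7, aadb, c2fd, ca0c}.
Only in 1bf6's history (ahead): {} — 0.
Only in a0e7's history (behind): {0c1e, 198e, 201d, 48b4, 604e, 656a, a0e7, c2fd} — 8.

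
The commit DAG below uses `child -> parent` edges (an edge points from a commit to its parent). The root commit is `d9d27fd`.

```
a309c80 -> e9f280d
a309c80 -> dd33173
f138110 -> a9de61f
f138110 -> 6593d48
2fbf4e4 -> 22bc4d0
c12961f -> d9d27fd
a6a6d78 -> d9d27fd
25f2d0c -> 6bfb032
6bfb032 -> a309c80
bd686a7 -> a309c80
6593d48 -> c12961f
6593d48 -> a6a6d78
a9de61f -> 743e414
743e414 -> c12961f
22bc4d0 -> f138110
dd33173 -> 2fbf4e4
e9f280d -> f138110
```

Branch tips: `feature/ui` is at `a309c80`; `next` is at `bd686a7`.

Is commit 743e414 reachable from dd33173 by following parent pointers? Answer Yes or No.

Ancestors of dd33173 (commits reachable by following parents): {22bc4d0, 2fbf4e4, 6593d48, 743e414, a6a6d78, a9de61f, c12961f, d9d27fd, dd33173, f138110}.
743e414 is in that set, so it is an ancestor of dd33173.

Yes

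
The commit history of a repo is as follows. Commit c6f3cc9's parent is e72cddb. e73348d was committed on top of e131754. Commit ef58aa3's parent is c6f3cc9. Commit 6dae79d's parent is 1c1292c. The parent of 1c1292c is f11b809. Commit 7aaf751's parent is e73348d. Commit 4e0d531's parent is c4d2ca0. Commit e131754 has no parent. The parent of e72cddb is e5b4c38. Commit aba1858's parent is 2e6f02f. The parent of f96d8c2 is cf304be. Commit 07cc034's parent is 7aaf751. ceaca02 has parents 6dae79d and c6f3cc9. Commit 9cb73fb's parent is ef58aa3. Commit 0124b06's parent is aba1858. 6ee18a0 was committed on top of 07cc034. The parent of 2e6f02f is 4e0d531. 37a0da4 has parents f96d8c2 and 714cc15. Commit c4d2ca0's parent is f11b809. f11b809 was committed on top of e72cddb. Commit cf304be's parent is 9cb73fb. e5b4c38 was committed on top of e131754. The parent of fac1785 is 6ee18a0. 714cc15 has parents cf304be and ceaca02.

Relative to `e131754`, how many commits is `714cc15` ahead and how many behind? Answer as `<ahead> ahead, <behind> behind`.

Reachable from 714cc15: {1c1292c, 6dae79d, 714cc15, 9cb73fb, c6f3cc9, ceaca02, cf304be, e131754, e5b4c38, e72cddb, ef58aa3, f11b809}.
Reachable from e131754: {e131754}.
Only in 714cc15's history (ahead): {1c1292c, 6dae79d, 714cc15, 9cb73fb, c6f3cc9, ceaca02, cf304be, e5b4c38, e72cddb, ef58aa3, f11b809} — 11.
Only in e131754's history (behind): {} — 0.

11 ahead, 0 behind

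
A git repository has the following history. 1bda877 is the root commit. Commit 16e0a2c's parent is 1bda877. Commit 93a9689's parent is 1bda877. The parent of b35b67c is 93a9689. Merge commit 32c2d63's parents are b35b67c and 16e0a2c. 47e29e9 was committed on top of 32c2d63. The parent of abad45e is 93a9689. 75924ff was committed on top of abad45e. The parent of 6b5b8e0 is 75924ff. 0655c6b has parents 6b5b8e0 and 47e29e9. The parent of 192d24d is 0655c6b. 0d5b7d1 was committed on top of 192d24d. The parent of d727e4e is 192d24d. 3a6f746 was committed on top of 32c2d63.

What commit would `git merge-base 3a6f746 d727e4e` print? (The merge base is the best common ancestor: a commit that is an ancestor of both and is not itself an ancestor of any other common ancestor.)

32c2d63

Ancestors of 3a6f746: {16e0a2c, 1bda877, 32c2d63, 3a6f746, 93a9689, b35b67c}.
Ancestors of d727e4e: {0655c6b, 16e0a2c, 192d24d, 1bda877, 32c2d63, 47e29e9, 6b5b8e0, 75924ff, 93a9689, abad45e, b35b67c, d727e4e}.
Common ancestors: {16e0a2c, 1bda877, 32c2d63, 93a9689, b35b67c}.
Among these, 32c2d63 is not an ancestor of any other common ancestor — it is the merge base.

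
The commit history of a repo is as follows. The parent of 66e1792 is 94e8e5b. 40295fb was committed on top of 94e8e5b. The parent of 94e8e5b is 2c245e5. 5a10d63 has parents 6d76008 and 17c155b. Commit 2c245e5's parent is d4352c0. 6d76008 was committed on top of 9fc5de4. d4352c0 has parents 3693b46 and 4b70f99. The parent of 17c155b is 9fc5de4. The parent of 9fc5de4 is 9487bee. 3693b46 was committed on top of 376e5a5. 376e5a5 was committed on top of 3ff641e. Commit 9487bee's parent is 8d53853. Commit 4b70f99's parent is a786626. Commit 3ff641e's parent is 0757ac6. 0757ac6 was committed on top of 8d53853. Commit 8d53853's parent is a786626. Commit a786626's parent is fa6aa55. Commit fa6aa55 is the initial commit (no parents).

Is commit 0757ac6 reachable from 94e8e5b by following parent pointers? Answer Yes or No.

Ancestors of 94e8e5b (commits reachable by following parents): {0757ac6, 2c245e5, 3693b46, 376e5a5, 3ff641e, 4b70f99, 8d53853, 94e8e5b, a786626, d4352c0, fa6aa55}.
0757ac6 is in that set, so it is an ancestor of 94e8e5b.

Yes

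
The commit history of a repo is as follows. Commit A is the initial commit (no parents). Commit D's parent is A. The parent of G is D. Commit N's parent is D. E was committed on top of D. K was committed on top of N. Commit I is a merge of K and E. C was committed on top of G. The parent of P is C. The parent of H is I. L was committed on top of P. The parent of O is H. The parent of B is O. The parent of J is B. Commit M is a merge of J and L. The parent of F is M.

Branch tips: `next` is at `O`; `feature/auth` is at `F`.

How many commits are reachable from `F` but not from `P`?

11

Reachable from F: {A, B, C, D, E, F, G, H, I, J, K, L, M, N, O, P}.
Reachable from P: {A, C, D, G, P}.
In F's history but not P's: {B, E, F, H, I, J, K, L, M, N, O} — 11 commits.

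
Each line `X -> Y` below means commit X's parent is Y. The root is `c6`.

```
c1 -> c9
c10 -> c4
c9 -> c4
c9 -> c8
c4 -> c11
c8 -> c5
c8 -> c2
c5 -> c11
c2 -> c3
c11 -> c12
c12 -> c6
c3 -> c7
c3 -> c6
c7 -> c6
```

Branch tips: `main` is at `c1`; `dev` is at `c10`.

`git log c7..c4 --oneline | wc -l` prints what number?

3

Reachable from c4: {c11, c12, c4, c6}.
Reachable from c7: {c6, c7}.
In c4's history but not c7's: {c11, c12, c4} — 3 commits.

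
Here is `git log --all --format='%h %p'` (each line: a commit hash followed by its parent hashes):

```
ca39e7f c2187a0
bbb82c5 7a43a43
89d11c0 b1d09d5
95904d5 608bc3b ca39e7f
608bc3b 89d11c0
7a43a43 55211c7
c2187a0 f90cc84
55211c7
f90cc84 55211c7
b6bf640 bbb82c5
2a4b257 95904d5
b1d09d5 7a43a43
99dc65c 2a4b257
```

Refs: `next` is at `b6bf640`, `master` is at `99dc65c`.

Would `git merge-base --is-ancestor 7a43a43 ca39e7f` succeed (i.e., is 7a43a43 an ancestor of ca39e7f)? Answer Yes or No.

No

Ancestors of ca39e7f: {55211c7, c2187a0, ca39e7f, f90cc84}.
7a43a43 is not in that set, so it is not an ancestor of ca39e7f.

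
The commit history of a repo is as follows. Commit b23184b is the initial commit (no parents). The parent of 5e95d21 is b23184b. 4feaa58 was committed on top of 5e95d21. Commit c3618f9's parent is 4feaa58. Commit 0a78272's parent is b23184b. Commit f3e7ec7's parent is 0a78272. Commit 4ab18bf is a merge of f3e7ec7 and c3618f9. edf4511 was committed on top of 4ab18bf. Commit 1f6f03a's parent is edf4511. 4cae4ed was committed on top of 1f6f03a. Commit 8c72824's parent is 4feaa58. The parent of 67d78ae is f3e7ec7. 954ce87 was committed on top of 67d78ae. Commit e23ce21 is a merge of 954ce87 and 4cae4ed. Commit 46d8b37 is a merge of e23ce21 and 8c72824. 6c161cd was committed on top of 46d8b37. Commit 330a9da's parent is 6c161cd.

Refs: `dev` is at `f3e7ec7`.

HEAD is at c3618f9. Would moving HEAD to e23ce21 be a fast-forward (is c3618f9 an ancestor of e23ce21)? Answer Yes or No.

Yes

A fast-forward from c3618f9 to e23ce21 is possible iff c3618f9 is an ancestor of e23ce21.
Ancestors of e23ce21: {0a78272, 1f6f03a, 4ab18bf, 4cae4ed, 4feaa58, 5e95d21, 67d78ae, 954ce87, b23184b, c3618f9, e23ce21, edf4511, f3e7ec7}.
c3618f9 is among them, so fast-forward is possible.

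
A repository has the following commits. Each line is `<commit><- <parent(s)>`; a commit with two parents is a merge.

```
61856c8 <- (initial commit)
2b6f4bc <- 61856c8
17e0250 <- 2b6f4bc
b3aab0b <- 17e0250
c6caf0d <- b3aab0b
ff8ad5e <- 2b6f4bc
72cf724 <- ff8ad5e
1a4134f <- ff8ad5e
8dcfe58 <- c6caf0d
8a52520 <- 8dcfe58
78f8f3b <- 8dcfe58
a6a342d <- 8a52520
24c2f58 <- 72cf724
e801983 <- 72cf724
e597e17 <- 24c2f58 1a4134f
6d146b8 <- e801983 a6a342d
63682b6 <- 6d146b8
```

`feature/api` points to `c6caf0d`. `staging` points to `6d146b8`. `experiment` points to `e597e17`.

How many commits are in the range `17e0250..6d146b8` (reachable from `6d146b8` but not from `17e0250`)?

9

Reachable from 6d146b8: {17e0250, 2b6f4bc, 61856c8, 6d146b8, 72cf724, 8a52520, 8dcfe58, a6a342d, b3aab0b, c6caf0d, e801983, ff8ad5e}.
Reachable from 17e0250: {17e0250, 2b6f4bc, 61856c8}.
In 6d146b8's history but not 17e0250's: {6d146b8, 72cf724, 8a52520, 8dcfe58, a6a342d, b3aab0b, c6caf0d, e801983, ff8ad5e} — 9 commits.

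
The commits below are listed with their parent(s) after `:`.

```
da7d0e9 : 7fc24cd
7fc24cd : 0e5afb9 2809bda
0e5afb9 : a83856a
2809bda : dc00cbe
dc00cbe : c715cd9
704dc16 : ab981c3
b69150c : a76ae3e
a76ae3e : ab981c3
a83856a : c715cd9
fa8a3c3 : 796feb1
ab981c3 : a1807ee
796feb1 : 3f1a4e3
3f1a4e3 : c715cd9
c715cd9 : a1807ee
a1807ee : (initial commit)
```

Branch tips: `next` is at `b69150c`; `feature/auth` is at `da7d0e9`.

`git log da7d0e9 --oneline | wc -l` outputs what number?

Walking parent pointers from da7d0e9: reachable set = {0e5afb9, 2809bda, 7fc24cd, a1807ee, a83856a, c715cd9, da7d0e9, dc00cbe}.
That is 8 commits.

8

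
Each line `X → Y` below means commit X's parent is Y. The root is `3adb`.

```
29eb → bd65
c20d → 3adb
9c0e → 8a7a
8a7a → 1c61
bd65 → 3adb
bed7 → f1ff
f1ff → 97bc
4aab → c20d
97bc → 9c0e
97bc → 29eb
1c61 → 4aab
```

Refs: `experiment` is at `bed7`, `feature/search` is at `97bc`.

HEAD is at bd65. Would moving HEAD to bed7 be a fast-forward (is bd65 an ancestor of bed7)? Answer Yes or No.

A fast-forward from bd65 to bed7 is possible iff bd65 is an ancestor of bed7.
Ancestors of bed7: {1c61, 29eb, 3adb, 4aab, 8a7a, 97bc, 9c0e, bd65, bed7, c20d, f1ff}.
bd65 is among them, so fast-forward is possible.

Yes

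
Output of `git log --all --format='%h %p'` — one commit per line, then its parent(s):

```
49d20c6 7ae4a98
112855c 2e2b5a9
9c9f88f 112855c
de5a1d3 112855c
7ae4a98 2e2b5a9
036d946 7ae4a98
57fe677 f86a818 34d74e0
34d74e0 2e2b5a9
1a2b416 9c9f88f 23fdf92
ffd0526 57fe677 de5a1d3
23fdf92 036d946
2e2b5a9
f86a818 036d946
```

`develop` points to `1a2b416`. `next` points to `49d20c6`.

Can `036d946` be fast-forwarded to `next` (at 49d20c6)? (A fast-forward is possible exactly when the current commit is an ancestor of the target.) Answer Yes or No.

No

A fast-forward from 036d946 to 49d20c6 is possible iff 036d946 is an ancestor of 49d20c6.
Ancestors of 49d20c6: {2e2b5a9, 49d20c6, 7ae4a98}.
036d946 is not among them, so fast-forward is not possible.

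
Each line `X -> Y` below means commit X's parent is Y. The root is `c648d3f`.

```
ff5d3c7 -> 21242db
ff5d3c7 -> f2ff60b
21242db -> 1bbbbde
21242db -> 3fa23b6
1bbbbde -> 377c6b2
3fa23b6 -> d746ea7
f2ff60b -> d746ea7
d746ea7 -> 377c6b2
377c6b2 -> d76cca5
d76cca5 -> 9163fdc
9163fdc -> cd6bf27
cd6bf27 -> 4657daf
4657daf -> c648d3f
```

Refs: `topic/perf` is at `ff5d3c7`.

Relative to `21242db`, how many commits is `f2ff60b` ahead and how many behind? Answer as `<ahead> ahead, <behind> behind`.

1 ahead, 3 behind

Reachable from f2ff60b: {377c6b2, 4657daf, 9163fdc, c648d3f, cd6bf27, d746ea7, d76cca5, f2ff60b}.
Reachable from 21242db: {1bbbbde, 21242db, 377c6b2, 3fa23b6, 4657daf, 9163fdc, c648d3f, cd6bf27, d746ea7, d76cca5}.
Only in f2ff60b's history (ahead): {f2ff60b} — 1.
Only in 21242db's history (behind): {1bbbbde, 21242db, 3fa23b6} — 3.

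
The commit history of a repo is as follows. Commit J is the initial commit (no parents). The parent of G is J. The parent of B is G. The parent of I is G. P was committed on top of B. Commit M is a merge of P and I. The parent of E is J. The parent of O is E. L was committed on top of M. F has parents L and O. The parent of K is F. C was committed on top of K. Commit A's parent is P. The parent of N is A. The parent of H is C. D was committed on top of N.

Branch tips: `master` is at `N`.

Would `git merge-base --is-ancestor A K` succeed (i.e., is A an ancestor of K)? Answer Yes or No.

Ancestors of K: {B, E, F, G, I, J, K, L, M, O, P}.
A is not in that set, so it is not an ancestor of K.

No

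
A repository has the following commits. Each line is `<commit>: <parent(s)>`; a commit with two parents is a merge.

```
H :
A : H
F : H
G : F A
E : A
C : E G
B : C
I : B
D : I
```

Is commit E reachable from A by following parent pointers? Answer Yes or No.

Ancestors of A: {A, H}.
E is not in that set, so it is not an ancestor of A.

No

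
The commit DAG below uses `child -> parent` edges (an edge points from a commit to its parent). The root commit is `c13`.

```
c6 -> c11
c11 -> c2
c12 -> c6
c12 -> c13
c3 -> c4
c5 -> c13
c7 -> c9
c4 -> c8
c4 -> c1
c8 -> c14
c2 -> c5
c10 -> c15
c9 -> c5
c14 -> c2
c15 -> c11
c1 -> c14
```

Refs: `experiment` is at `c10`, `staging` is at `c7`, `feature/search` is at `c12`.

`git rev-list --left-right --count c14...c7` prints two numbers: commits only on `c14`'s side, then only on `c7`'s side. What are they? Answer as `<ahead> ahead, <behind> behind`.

Reachable from c14: {c13, c14, c2, c5}.
Reachable from c7: {c13, c5, c7, c9}.
Only in c14's history (ahead): {c14, c2} — 2.
Only in c7's history (behind): {c7, c9} — 2.

2 ahead, 2 behind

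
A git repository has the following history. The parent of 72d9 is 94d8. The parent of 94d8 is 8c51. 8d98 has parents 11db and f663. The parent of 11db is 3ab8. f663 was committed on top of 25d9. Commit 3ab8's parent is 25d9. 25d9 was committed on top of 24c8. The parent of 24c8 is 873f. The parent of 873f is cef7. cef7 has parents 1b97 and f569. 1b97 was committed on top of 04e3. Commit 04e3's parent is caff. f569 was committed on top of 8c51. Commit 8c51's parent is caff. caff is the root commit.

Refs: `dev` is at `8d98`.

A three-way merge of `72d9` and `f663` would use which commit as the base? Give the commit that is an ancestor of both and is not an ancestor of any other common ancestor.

8c51

Ancestors of 72d9: {72d9, 8c51, 94d8, caff}.
Ancestors of f663: {04e3, 1b97, 24c8, 25d9, 873f, 8c51, caff, cef7, f569, f663}.
Common ancestors: {8c51, caff}.
Among these, 8c51 is not an ancestor of any other common ancestor — it is the merge base.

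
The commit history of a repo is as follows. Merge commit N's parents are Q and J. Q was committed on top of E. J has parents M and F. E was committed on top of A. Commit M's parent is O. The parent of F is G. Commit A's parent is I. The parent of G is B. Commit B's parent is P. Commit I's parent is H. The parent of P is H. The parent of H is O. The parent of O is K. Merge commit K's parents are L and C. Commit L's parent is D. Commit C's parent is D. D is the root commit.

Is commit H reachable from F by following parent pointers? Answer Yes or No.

Ancestors of F (commits reachable by following parents): {B, C, D, F, G, H, K, L, O, P}.
H is in that set, so it is an ancestor of F.

Yes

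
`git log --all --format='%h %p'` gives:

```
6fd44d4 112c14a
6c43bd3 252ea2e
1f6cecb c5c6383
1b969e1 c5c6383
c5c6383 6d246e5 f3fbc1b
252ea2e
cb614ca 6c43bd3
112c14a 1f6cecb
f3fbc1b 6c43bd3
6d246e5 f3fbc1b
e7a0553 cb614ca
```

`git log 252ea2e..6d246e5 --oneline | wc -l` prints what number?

Reachable from 6d246e5: {252ea2e, 6c43bd3, 6d246e5, f3fbc1b}.
Reachable from 252ea2e: {252ea2e}.
In 6d246e5's history but not 252ea2e's: {6c43bd3, 6d246e5, f3fbc1b} — 3 commits.

3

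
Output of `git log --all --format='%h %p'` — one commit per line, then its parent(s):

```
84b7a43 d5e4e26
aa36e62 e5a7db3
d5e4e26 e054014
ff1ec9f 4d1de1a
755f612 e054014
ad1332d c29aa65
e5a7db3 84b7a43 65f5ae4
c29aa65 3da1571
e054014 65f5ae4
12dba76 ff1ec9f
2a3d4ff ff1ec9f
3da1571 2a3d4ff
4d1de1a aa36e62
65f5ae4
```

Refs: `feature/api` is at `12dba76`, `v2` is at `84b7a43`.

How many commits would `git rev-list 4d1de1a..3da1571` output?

3

Reachable from 3da1571: {2a3d4ff, 3da1571, 4d1de1a, 65f5ae4, 84b7a43, aa36e62, d5e4e26, e054014, e5a7db3, ff1ec9f}.
Reachable from 4d1de1a: {4d1de1a, 65f5ae4, 84b7a43, aa36e62, d5e4e26, e054014, e5a7db3}.
In 3da1571's history but not 4d1de1a's: {2a3d4ff, 3da1571, ff1ec9f} — 3 commits.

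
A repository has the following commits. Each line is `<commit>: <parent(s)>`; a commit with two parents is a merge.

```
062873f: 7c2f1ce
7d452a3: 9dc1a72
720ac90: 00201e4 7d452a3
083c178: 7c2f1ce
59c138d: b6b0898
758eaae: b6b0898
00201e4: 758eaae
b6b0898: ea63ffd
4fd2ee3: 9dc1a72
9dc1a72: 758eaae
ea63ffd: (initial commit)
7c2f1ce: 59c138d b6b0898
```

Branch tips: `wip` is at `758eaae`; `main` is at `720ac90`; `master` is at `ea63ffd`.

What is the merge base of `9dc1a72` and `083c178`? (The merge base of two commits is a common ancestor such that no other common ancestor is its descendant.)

Ancestors of 9dc1a72: {758eaae, 9dc1a72, b6b0898, ea63ffd}.
Ancestors of 083c178: {083c178, 59c138d, 7c2f1ce, b6b0898, ea63ffd}.
Common ancestors: {b6b0898, ea63ffd}.
Among these, b6b0898 is not an ancestor of any other common ancestor — it is the merge base.

b6b0898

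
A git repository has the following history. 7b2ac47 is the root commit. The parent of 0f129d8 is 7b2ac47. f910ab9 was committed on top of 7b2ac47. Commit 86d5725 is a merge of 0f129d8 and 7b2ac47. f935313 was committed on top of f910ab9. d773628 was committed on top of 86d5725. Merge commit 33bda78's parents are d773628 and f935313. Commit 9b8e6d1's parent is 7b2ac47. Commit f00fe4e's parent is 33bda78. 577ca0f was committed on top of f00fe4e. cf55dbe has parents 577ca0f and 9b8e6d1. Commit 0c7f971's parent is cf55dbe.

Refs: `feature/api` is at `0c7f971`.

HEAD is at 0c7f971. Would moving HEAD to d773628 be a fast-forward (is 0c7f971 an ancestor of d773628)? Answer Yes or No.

No

A fast-forward from 0c7f971 to d773628 is possible iff 0c7f971 is an ancestor of d773628.
Ancestors of d773628: {0f129d8, 7b2ac47, 86d5725, d773628}.
0c7f971 is not among them, so fast-forward is not possible.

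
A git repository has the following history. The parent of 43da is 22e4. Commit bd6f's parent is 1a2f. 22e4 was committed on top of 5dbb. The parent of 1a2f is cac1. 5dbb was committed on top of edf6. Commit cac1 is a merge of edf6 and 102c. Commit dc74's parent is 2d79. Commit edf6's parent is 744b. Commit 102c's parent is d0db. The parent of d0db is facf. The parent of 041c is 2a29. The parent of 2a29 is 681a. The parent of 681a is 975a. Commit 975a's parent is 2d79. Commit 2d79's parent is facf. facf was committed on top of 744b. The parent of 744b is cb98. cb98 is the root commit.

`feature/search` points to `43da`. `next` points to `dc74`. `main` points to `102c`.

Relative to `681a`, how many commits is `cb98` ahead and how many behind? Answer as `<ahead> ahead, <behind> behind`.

0 ahead, 5 behind

Reachable from cb98: {cb98}.
Reachable from 681a: {2d79, 681a, 744b, 975a, cb98, facf}.
Only in cb98's history (ahead): {} — 0.
Only in 681a's history (behind): {2d79, 681a, 744b, 975a, facf} — 5.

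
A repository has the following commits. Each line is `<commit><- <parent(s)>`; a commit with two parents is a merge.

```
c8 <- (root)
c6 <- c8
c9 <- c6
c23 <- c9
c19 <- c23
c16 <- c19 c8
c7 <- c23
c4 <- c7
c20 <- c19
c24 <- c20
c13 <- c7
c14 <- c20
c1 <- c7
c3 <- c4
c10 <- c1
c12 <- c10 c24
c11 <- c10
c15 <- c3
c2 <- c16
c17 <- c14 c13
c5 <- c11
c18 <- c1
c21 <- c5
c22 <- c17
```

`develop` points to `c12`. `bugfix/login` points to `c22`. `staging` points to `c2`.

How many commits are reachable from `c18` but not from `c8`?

Reachable from c18: {c1, c18, c23, c6, c7, c8, c9}.
Reachable from c8: {c8}.
In c18's history but not c8's: {c1, c18, c23, c6, c7, c9} — 6 commits.

6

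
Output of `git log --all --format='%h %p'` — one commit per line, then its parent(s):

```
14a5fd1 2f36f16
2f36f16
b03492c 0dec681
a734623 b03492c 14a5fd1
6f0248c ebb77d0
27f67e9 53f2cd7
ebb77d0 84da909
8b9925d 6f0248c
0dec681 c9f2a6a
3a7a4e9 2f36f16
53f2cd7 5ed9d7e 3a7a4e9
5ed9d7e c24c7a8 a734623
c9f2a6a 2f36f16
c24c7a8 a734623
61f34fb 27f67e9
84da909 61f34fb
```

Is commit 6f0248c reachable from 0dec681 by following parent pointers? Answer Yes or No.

Ancestors of 0dec681: {0dec681, 2f36f16, c9f2a6a}.
6f0248c is not in that set, so it is not an ancestor of 0dec681.

No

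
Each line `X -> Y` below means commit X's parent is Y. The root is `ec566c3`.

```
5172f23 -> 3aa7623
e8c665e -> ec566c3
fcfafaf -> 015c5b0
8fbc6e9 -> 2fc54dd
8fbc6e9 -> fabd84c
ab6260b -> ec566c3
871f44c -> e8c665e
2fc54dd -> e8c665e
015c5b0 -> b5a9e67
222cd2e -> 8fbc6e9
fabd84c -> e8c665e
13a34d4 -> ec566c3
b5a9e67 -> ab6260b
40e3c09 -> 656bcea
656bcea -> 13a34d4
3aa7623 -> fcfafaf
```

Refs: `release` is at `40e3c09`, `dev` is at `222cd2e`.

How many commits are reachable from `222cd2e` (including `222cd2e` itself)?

Walking parent pointers from 222cd2e: reachable set = {222cd2e, 2fc54dd, 8fbc6e9, e8c665e, ec566c3, fabd84c}.
That is 6 commits.

6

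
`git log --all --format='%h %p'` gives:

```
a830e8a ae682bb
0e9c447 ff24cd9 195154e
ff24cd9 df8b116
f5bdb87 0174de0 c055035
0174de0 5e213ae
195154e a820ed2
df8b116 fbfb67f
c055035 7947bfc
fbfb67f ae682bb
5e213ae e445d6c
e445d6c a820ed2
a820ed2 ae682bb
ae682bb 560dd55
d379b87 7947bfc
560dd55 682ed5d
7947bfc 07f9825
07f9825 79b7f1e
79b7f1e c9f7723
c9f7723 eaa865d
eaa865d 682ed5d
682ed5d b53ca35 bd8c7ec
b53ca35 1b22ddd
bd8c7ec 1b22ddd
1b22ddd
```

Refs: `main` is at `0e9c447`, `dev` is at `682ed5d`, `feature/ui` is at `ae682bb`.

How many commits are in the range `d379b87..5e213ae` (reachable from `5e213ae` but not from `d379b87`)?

Reachable from 5e213ae: {1b22ddd, 560dd55, 5e213ae, 682ed5d, a820ed2, ae682bb, b53ca35, bd8c7ec, e445d6c}.
Reachable from d379b87: {07f9825, 1b22ddd, 682ed5d, 7947bfc, 79b7f1e, b53ca35, bd8c7ec, c9f7723, d379b87, eaa865d}.
In 5e213ae's history but not d379b87's: {560dd55, 5e213ae, a820ed2, ae682bb, e445d6c} — 5 commits.

5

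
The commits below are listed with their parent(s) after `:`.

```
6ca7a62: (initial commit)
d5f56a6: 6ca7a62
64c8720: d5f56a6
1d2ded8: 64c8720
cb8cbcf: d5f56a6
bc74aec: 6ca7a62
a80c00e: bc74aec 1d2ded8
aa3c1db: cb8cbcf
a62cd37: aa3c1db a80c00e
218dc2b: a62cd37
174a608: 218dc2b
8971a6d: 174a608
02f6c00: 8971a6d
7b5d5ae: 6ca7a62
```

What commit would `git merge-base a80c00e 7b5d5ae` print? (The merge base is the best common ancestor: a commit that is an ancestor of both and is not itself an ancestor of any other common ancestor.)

Ancestors of a80c00e: {1d2ded8, 64c8720, 6ca7a62, a80c00e, bc74aec, d5f56a6}.
Ancestors of 7b5d5ae: {6ca7a62, 7b5d5ae}.
Common ancestors: {6ca7a62}.
The only common ancestor is 6ca7a62, so it is the merge base.

6ca7a62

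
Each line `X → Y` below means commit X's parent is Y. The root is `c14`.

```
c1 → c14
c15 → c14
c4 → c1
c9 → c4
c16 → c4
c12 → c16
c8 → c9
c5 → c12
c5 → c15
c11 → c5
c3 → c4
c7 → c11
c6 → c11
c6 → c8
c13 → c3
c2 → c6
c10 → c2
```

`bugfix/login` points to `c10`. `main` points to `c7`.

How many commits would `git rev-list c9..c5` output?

Reachable from c5: {c1, c12, c14, c15, c16, c4, c5}.
Reachable from c9: {c1, c14, c4, c9}.
In c5's history but not c9's: {c12, c15, c16, c5} — 4 commits.

4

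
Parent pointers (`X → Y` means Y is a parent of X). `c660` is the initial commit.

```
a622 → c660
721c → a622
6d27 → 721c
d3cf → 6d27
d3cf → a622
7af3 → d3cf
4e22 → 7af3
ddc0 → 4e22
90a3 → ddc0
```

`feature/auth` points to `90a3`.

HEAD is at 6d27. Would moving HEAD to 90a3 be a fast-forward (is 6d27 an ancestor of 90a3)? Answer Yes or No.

Yes

A fast-forward from 6d27 to 90a3 is possible iff 6d27 is an ancestor of 90a3.
Ancestors of 90a3: {4e22, 6d27, 721c, 7af3, 90a3, a622, c660, d3cf, ddc0}.
6d27 is among them, so fast-forward is possible.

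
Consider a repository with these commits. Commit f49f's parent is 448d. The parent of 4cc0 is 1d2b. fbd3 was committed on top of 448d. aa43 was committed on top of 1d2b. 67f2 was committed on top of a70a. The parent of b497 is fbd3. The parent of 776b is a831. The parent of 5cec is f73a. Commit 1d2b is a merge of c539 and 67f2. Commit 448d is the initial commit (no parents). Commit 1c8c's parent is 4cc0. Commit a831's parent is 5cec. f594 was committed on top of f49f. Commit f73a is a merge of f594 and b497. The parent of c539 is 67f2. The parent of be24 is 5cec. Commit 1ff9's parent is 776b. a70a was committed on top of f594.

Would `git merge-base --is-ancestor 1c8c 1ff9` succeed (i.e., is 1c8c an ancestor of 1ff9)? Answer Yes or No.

No

Ancestors of 1ff9: {1ff9, 448d, 5cec, 776b, a831, b497, f49f, f594, f73a, fbd3}.
1c8c is not in that set, so it is not an ancestor of 1ff9.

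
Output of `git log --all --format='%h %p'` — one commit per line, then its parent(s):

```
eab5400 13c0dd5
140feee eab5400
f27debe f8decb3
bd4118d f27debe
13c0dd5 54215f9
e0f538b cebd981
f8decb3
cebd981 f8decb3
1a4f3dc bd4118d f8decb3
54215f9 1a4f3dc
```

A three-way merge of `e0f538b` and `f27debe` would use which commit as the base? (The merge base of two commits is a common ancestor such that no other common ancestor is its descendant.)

Ancestors of e0f538b: {cebd981, e0f538b, f8decb3}.
Ancestors of f27debe: {f27debe, f8decb3}.
Common ancestors: {f8decb3}.
The only common ancestor is f8decb3, so it is the merge base.

f8decb3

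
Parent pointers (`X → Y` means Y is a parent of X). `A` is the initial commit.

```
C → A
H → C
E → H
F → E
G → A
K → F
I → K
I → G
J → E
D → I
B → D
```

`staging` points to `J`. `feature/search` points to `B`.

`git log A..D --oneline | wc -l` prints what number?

Reachable from D: {A, C, D, E, F, G, H, I, K}.
Reachable from A: {A}.
In D's history but not A's: {C, D, E, F, G, H, I, K} — 8 commits.

8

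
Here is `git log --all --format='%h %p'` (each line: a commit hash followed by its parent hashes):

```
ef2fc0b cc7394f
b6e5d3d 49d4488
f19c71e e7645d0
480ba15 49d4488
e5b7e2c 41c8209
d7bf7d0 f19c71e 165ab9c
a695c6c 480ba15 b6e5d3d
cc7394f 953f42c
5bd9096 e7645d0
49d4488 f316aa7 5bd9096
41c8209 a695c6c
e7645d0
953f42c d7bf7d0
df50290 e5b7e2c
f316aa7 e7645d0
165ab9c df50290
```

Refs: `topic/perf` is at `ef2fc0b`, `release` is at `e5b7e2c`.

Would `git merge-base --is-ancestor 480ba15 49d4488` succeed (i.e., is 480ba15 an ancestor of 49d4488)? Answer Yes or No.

Ancestors of 49d4488: {49d4488, 5bd9096, e7645d0, f316aa7}.
480ba15 is not in that set, so it is not an ancestor of 49d4488.

No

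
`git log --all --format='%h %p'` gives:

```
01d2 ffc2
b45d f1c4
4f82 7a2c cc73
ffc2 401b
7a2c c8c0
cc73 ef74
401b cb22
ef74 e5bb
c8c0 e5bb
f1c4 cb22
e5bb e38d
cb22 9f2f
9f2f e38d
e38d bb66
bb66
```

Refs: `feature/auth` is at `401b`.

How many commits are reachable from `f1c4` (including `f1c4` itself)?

5

Walking parent pointers from f1c4: reachable set = {9f2f, bb66, cb22, e38d, f1c4}.
That is 5 commits.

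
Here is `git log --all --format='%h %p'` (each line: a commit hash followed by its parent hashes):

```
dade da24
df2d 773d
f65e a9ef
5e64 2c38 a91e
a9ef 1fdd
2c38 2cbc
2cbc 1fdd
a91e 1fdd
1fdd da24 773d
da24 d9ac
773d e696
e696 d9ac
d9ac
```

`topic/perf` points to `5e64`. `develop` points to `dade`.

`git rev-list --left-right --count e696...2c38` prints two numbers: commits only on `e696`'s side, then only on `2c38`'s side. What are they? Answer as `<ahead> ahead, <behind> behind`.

0 ahead, 5 behind

Reachable from e696: {d9ac, e696}.
Reachable from 2c38: {1fdd, 2c38, 2cbc, 773d, d9ac, da24, e696}.
Only in e696's history (ahead): {} — 0.
Only in 2c38's history (behind): {1fdd, 2c38, 2cbc, 773d, da24} — 5.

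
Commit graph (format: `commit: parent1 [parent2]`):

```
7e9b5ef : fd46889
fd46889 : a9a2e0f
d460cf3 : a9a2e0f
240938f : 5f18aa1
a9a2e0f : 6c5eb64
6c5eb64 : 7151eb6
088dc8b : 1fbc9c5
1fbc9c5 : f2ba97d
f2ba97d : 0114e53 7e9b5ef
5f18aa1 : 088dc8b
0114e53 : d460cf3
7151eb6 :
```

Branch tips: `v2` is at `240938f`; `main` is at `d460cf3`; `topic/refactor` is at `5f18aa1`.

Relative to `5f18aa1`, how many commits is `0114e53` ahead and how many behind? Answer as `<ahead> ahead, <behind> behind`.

Reachable from 0114e53: {0114e53, 6c5eb64, 7151eb6, a9a2e0f, d460cf3}.
Reachable from 5f18aa1: {0114e53, 088dc8b, 1fbc9c5, 5f18aa1, 6c5eb64, 7151eb6, 7e9b5ef, a9a2e0f, d460cf3, f2ba97d, fd46889}.
Only in 0114e53's history (ahead): {} — 0.
Only in 5f18aa1's history (behind): {088dc8b, 1fbc9c5, 5f18aa1, 7e9b5ef, f2ba97d, fd46889} — 6.

0 ahead, 6 behind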